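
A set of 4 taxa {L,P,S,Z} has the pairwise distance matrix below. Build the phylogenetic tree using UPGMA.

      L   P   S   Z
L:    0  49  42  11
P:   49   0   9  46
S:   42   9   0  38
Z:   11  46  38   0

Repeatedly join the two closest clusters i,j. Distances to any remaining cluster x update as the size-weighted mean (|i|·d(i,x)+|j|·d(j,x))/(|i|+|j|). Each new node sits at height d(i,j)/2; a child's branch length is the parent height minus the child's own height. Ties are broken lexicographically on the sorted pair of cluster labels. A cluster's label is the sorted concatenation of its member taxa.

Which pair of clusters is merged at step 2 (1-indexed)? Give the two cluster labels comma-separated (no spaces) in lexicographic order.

L,Z

iteration 1: select P,S (d=9); attach at lengths (9/2, 9/2); label the merged cluster PS
  updated: d(L,PS)=91/2, d(PS,Z)=42
iteration 2: select L,Z (d=11); attach at lengths (11/2, 11/2); label the merged cluster LZ
  updated: d(LZ,PS)=175/4
iteration 3: select LZ,PS (d=175/4); attach at lengths (131/8, 139/8); label the merged cluster LPSZ
final tree: ((L:11/2,Z:11/2):131/8,(P:9/2,S:9/2):139/8)
total length: 215/4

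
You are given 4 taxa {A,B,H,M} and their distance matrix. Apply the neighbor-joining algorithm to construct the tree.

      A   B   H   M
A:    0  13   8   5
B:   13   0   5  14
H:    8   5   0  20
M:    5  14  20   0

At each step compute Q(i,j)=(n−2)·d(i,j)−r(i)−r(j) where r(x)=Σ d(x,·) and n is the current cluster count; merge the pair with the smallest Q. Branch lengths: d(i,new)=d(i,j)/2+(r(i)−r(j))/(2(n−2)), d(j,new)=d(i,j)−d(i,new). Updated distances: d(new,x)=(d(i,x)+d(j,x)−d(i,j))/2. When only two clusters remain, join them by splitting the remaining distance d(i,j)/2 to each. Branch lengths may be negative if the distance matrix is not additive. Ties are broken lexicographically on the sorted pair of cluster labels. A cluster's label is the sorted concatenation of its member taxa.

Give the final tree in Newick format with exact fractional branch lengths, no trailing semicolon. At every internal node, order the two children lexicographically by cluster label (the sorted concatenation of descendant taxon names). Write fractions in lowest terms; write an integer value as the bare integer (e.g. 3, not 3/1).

(((A:-3/4,M:23/4):35/4,B:9/4):11/8,H:11/8)

step 1: merge (A,M) at d=5, Q=-55; branch lengths A→-3/4, M→23/4; new cluster AM
  updated: d(AM,B)=11, d(AM,H)=23/2
step 2: merge (AM,B) at d=11, Q=-55/2; branch lengths AM→35/4, B→9/4; new cluster ABM
  updated: d(ABM,H)=11/4
step 3: merge (ABM,H) at d=11/4; branch lengths ABM→11/8, H→11/8; new cluster ABHM
final tree: (((A:-3/4,M:23/4):35/4,B:9/4):11/8,H:11/8)
total length: 75/4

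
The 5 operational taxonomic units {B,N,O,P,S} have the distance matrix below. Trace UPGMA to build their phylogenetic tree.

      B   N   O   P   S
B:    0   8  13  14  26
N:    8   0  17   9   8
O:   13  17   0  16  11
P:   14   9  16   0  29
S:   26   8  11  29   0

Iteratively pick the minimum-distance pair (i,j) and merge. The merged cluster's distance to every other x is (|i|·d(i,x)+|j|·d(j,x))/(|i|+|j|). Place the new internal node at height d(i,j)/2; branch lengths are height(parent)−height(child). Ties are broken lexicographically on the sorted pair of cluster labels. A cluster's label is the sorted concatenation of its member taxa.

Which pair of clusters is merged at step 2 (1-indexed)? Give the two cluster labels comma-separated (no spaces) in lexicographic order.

iteration 1: select B,N (d=8); attach at lengths (4, 4); label the merged cluster BN
  updated: d(BN,O)=15, d(BN,P)=23/2, d(BN,S)=17
iteration 2: select O,S (d=11); attach at lengths (11/2, 11/2); label the merged cluster OS
  updated: d(BN,OS)=16, d(OS,P)=45/2
iteration 3: select BN,P (d=23/2); attach at lengths (7/4, 23/4); label the merged cluster BNP
  updated: d(BNP,OS)=109/6
iteration 4: select BNP,OS (d=109/6); attach at lengths (10/3, 43/12); label the merged cluster BNOPS
final tree: (((B:4,N:4):7/4,P:23/4):10/3,(O:11/2,S:11/2):43/12)
total length: 401/12

O,S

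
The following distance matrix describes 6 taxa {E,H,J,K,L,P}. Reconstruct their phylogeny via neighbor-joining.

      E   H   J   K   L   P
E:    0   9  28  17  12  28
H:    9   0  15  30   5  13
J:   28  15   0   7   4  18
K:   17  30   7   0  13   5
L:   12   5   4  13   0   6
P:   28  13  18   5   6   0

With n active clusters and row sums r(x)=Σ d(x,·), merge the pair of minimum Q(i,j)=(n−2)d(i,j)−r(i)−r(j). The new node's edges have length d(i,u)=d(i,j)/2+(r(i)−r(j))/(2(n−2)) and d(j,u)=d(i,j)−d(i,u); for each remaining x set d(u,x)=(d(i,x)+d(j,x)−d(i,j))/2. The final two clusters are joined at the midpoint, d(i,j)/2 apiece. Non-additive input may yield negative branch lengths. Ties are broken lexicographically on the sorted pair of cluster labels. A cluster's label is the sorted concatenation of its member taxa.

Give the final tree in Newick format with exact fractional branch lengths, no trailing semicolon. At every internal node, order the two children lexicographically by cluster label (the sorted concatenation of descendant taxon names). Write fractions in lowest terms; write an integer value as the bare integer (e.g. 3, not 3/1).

iteration 1: select E,H (d=9, Q=-130); attach at lengths (29/4, 7/4); label the merged cluster EH
  updated: d(EH,J)=17, d(EH,K)=19, d(EH,L)=4, d(EH,P)=16
iteration 2: select K,P (d=5, Q=-74); attach at lengths (7/3, 8/3); label the merged cluster KP
  updated: d(EH,KP)=15, d(J,KP)=10, d(KP,L)=7
iteration 3: select EH,L (d=4, Q=-43); attach at lengths (29/4, -13/4); label the merged cluster EHL
  updated: d(EHL,J)=17/2, d(EHL,KP)=9
iteration 4: select EHL,J (d=17/2, Q=-55/2); attach at lengths (15/4, 19/4); label the merged cluster EHJL
  updated: d(EHJL,KP)=21/4
iteration 5: select EHJL,KP (d=21/4); attach at lengths (21/8, 21/8); label the merged cluster EHJKLP
final tree: ((((E:29/4,H:7/4):29/4,L:-13/4):15/4,J:19/4):21/8,(K:7/3,P:8/3):21/8)
total length: 127/4

((((E:29/4,H:7/4):29/4,L:-13/4):15/4,J:19/4):21/8,(K:7/3,P:8/3):21/8)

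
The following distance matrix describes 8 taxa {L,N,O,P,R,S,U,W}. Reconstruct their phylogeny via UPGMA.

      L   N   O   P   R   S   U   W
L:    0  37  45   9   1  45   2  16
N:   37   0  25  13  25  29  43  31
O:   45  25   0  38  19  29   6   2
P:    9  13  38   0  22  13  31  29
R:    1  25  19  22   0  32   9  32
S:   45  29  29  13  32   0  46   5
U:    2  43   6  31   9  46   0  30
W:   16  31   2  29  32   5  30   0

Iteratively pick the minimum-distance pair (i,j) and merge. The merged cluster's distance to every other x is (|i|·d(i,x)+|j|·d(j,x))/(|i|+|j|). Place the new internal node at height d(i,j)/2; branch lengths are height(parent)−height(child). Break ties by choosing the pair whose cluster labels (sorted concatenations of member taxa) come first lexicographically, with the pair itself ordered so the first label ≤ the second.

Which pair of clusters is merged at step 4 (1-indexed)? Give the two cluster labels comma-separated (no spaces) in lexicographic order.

N,P

step 1: merge (L,R) at d=1; branch lengths L→1/2, R→1/2; new cluster LR
  updated: d(LR,N)=31, d(LR,O)=32, d(LR,P)=31/2, d(LR,S)=77/2, d(LR,U)=11/2, d(LR,W)=24
step 2: merge (O,W) at d=2; branch lengths O→1, W→1; new cluster OW
  updated: d(LR,OW)=28, d(N,OW)=28, d(OW,P)=67/2, d(OW,S)=17, d(OW,U)=18
step 3: merge (LR,U) at d=11/2; branch lengths LR→9/4, U→11/4; new cluster LRU
  updated: d(LRU,N)=35, d(LRU,OW)=74/3, d(LRU,P)=62/3, d(LRU,S)=41
step 4: merge (N,P) at d=13; branch lengths N→13/2, P→13/2; new cluster NP
  updated: d(LRU,NP)=167/6, d(NP,OW)=123/4, d(NP,S)=21
step 5: merge (OW,S) at d=17; branch lengths OW→15/2, S→17/2; new cluster OSW
  updated: d(LRU,OSW)=271/9, d(NP,OSW)=55/2
step 6: merge (NP,OSW) at d=55/2; branch lengths NP→29/4, OSW→21/4; new cluster NOPSW
  updated: d(LRU,NOPSW)=146/5
step 7: merge (LRU,NOPSW) at d=146/5; branch lengths LRU→237/20, NOPSW→17/20; new cluster LNOPRSUW
final tree: (((L:1/2,R:1/2):9/4,U:11/4):237/20,((N:13/2,P:13/2):29/4,((O:1,W:1):15/2,S:17/2):21/4):17/20)
total length: 311/5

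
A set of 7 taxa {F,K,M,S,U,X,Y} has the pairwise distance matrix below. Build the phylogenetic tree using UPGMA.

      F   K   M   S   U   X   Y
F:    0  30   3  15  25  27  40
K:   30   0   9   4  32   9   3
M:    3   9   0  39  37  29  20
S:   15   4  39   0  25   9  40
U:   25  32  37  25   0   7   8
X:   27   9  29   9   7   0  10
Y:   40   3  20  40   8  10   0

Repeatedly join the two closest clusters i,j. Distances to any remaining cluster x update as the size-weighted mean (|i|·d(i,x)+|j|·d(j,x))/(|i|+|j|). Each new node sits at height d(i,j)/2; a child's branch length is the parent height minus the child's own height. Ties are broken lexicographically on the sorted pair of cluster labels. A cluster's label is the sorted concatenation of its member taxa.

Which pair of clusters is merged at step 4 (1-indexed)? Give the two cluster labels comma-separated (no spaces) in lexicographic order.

KY,UX

1. join F+M (d=3) ⇒ FM; edges |F|=3/2, |M|=3/2
  updated: d(FM,K)=39/2, d(FM,S)=27, d(FM,U)=31, d(FM,X)=28, d(FM,Y)=30
2. join K+Y (d=3) ⇒ KY; edges |K|=3/2, |Y|=3/2
  updated: d(FM,KY)=99/4, d(KY,S)=22, d(KY,U)=20, d(KY,X)=19/2
3. join U+X (d=7) ⇒ UX; edges |U|=7/2, |X|=7/2
  updated: d(FM,UX)=59/2, d(KY,UX)=59/4, d(S,UX)=17
4. join KY+UX (d=59/4) ⇒ KUXY; edges |KY|=47/8, |UX|=31/8
  updated: d(FM,KUXY)=217/8, d(KUXY,S)=39/2
5. join KUXY+S (d=39/2) ⇒ KSUXY; edges |KUXY|=19/8, |S|=39/4
  updated: d(FM,KSUXY)=271/10
6. join FM+KSUXY (d=271/10) ⇒ FKMSUXY; edges |FM|=241/20, |KSUXY|=19/5
final tree: ((F:3/2,M:3/2):241/20,(((K:3/2,Y:3/2):47/8,(U:7/2,X:7/2):31/8):19/8,S:39/4):19/5)
total length: 2029/40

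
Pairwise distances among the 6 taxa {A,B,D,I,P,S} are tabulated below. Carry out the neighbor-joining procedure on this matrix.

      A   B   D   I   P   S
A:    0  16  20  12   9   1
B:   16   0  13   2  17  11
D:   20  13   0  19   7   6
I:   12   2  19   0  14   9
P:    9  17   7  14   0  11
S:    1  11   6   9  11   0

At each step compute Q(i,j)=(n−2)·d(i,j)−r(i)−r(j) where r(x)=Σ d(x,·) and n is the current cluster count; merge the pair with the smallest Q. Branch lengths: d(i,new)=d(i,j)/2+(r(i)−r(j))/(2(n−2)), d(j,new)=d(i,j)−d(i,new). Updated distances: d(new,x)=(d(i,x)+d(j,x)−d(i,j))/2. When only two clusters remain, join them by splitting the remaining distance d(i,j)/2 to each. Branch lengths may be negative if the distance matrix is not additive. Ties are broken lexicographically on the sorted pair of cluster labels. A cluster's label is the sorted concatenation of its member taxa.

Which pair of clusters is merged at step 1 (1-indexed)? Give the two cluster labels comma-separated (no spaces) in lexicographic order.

step 1: merge (B,I) at d=2, Q=-107; branch lengths B→11/8, I→5/8; new cluster BI
  updated: d(A,BI)=13, d(BI,D)=15, d(BI,P)=29/2, d(BI,S)=9
step 2: merge (D,P) at d=7, Q=-137/2; branch lengths D→55/12, P→29/12; new cluster DP
  updated: d(A,DP)=11, d(BI,DP)=45/4, d(DP,S)=5
step 3: merge (A,S) at d=1, Q=-38; branch lengths A→3, S→-2; new cluster AS
  updated: d(AS,BI)=21/2, d(AS,DP)=15/2
step 4: merge (AS,BI) at d=21/2, Q=-117/4; branch lengths AS→27/8, BI→57/8; new cluster ABIS
  updated: d(ABIS,DP)=33/8
step 5: merge (ABIS,DP) at d=33/8; branch lengths ABIS→33/16, DP→33/16; new cluster ABDIPS
final tree: (((A:3,S:-2):27/8,(B:11/8,I:5/8):57/8):33/16,(D:55/12,P:29/12):33/16)
total length: 197/8

B,I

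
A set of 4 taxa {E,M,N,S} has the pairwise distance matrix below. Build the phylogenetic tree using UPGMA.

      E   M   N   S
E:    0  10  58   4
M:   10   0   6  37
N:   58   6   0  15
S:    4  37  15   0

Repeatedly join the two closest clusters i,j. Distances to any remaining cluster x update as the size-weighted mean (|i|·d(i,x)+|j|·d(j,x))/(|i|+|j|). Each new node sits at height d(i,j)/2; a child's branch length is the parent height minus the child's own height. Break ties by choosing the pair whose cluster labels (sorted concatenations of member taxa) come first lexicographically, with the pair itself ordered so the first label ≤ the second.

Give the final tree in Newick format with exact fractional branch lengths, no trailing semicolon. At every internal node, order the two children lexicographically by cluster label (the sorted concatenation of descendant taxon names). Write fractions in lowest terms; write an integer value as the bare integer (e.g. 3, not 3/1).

((E:2,S:2):13,(M:3,N:3):12)

step 1: merge (E,S) at d=4; branch lengths E→2, S→2; new cluster ES
  updated: d(ES,M)=47/2, d(ES,N)=73/2
step 2: merge (M,N) at d=6; branch lengths M→3, N→3; new cluster MN
  updated: d(ES,MN)=30
step 3: merge (ES,MN) at d=30; branch lengths ES→13, MN→12; new cluster EMNS
final tree: ((E:2,S:2):13,(M:3,N:3):12)
total length: 35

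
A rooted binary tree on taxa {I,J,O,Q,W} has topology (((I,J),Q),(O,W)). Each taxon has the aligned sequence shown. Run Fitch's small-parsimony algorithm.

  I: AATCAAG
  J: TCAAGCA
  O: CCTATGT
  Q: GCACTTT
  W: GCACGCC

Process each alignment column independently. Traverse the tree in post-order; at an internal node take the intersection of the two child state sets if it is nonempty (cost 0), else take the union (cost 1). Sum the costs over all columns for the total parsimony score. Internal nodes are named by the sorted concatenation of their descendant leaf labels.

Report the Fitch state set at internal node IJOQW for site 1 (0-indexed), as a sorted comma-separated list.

[col 0] IJ: children I:{A}, J:{T} ∪→ {A,T}; cost 1
[col 0] IJQ: children IJ:{A,T}, Q:{G} ∪→ {A,G,T}; cost 1
[col 0] OW: children O:{C}, W:{G} ∪→ {C,G}; cost 1
[col 0] IJOQW: children IJQ:{A,G,T}, OW:{C,G} ∩→ {G}; cost 0
[col 1] IJ: children I:{A}, J:{C} ∪→ {A,C}; cost 1
[col 1] IJQ: children IJ:{A,C}, Q:{C} ∩→ {C}; cost 0
[col 1] OW: children O:{C}, W:{C} ∩→ {C}; cost 0
[col 1] IJOQW: children IJQ:{C}, OW:{C} ∩→ {C}; cost 0
[col 2] IJ: children I:{T}, J:{A} ∪→ {A,T}; cost 1
[col 2] IJQ: children IJ:{A,T}, Q:{A} ∩→ {A}; cost 0
[col 2] OW: children O:{T}, W:{A} ∪→ {A,T}; cost 1
[col 2] IJOQW: children IJQ:{A}, OW:{A,T} ∩→ {A}; cost 0
[col 3] IJ: children I:{C}, J:{A} ∪→ {A,C}; cost 1
[col 3] IJQ: children IJ:{A,C}, Q:{C} ∩→ {C}; cost 0
[col 3] OW: children O:{A}, W:{C} ∪→ {A,C}; cost 1
[col 3] IJOQW: children IJQ:{C}, OW:{A,C} ∩→ {C}; cost 0
[col 4] IJ: children I:{A}, J:{G} ∪→ {A,G}; cost 1
[col 4] IJQ: children IJ:{A,G}, Q:{T} ∪→ {A,G,T}; cost 1
[col 4] OW: children O:{T}, W:{G} ∪→ {G,T}; cost 1
[col 4] IJOQW: children IJQ:{A,G,T}, OW:{G,T} ∩→ {G,T}; cost 0
[col 5] IJ: children I:{A}, J:{C} ∪→ {A,C}; cost 1
[col 5] IJQ: children IJ:{A,C}, Q:{T} ∪→ {A,C,T}; cost 1
[col 5] OW: children O:{G}, W:{C} ∪→ {C,G}; cost 1
[col 5] IJOQW: children IJQ:{A,C,T}, OW:{C,G} ∩→ {C}; cost 0
[col 6] IJ: children I:{G}, J:{A} ∪→ {A,G}; cost 1
[col 6] IJQ: children IJ:{A,G}, Q:{T} ∪→ {A,G,T}; cost 1
[col 6] OW: children O:{T}, W:{C} ∪→ {C,T}; cost 1
[col 6] IJOQW: children IJQ:{A,G,T}, OW:{C,T} ∩→ {T}; cost 0
per-site changes: [3, 1, 2, 2, 3, 3, 3]; total = 17

C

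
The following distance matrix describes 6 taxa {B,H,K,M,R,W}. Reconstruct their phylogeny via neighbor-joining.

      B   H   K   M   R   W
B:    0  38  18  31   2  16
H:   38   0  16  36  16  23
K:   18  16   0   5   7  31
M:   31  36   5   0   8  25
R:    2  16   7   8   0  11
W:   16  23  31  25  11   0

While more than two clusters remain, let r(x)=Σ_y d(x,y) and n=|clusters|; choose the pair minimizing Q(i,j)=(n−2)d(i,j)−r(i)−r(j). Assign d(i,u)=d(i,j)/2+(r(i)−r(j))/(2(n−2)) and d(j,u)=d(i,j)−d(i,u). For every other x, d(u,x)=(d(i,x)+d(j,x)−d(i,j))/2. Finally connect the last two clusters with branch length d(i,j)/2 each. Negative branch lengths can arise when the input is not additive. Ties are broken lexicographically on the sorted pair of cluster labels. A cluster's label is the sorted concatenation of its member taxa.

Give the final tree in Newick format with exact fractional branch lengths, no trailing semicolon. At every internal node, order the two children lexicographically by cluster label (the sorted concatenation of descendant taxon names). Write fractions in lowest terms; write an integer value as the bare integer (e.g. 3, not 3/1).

iteration 1: select K,M (d=5, Q=-162); attach at lengths (-1, 6); label the merged cluster KM
  updated: d(B,KM)=22, d(H,KM)=47/2, d(KM,R)=5, d(KM,W)=51/2
iteration 2: select H,W (d=23, Q=-107); attach at lengths (47/3, 22/3); label the merged cluster HW
  updated: d(B,HW)=31/2, d(HW,KM)=13, d(HW,R)=2
iteration 3: select B,R (d=2, Q=-89/2); attach at lengths (69/8, -53/8); label the merged cluster BR
  updated: d(BR,HW)=31/4, d(BR,KM)=25/2
iteration 4: select BR,HW (d=31/4, Q=-133/4); attach at lengths (29/8, 33/8); label the merged cluster BHRW
  updated: d(BHRW,KM)=71/8
iteration 5: select BHRW,KM (d=71/8); attach at lengths (71/16, 71/16); label the merged cluster BHKMRW
final tree: (((B:69/8,R:-53/8):29/8,(H:47/3,W:22/3):33/8):71/16,(K:-1,M:6):71/16)
total length: 373/8

(((B:69/8,R:-53/8):29/8,(H:47/3,W:22/3):33/8):71/16,(K:-1,M:6):71/16)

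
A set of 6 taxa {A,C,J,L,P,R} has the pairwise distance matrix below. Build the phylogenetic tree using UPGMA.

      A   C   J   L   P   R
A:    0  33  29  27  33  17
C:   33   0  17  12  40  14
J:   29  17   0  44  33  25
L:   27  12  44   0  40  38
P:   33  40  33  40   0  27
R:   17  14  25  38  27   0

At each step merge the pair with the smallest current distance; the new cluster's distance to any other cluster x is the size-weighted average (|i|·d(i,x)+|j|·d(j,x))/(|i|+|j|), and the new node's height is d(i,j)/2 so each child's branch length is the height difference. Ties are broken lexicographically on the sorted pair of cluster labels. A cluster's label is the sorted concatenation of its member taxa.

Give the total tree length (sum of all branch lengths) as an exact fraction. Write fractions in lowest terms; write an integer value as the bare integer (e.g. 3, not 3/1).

4621/60

iteration 1: select C,L (d=12); attach at lengths (6, 6); label the merged cluster CL
  updated: d(A,CL)=30, d(CL,J)=61/2, d(CL,P)=40, d(CL,R)=26
iteration 2: select A,R (d=17); attach at lengths (17/2, 17/2); label the merged cluster AR
  updated: d(AR,CL)=28, d(AR,J)=27, d(AR,P)=30
iteration 3: select AR,J (d=27); attach at lengths (5, 27/2); label the merged cluster AJR
  updated: d(AJR,CL)=173/6, d(AJR,P)=31
iteration 4: select AJR,CL (d=173/6); attach at lengths (11/12, 101/12); label the merged cluster ACJLR
  updated: d(ACJLR,P)=173/5
iteration 5: select ACJLR,P (d=173/5); attach at lengths (173/60, 173/10); label the merged cluster ACJLPR
final tree: ((((A:17/2,R:17/2):5,J:27/2):11/12,(C:6,L:6):101/12):173/60,P:173/10)
total length: 4621/60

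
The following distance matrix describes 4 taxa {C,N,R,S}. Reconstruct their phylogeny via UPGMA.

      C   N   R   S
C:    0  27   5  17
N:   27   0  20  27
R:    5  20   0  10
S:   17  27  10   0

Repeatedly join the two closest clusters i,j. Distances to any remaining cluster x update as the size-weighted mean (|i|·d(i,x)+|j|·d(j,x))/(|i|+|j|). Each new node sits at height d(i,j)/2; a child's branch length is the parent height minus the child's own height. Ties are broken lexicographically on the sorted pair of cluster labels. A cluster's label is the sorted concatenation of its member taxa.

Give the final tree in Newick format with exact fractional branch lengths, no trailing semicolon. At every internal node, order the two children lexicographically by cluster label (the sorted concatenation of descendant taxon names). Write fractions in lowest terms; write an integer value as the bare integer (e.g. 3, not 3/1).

(((C:5/2,R:5/2):17/4,S:27/4):67/12,N:37/3)

1. join C+R (d=5) ⇒ CR; edges |C|=5/2, |R|=5/2
  updated: d(CR,N)=47/2, d(CR,S)=27/2
2. join CR+S (d=27/2) ⇒ CRS; edges |CR|=17/4, |S|=27/4
  updated: d(CRS,N)=74/3
3. join CRS+N (d=74/3) ⇒ CNRS; edges |CRS|=67/12, |N|=37/3
final tree: (((C:5/2,R:5/2):17/4,S:27/4):67/12,N:37/3)
total length: 407/12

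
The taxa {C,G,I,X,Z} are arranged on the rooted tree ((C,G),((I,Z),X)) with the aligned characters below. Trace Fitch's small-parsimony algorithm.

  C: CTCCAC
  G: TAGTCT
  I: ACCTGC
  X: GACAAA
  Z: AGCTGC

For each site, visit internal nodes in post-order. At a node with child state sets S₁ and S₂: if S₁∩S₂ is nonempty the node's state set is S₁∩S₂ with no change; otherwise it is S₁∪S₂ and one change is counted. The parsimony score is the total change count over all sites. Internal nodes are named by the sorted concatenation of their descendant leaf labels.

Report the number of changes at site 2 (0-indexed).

site 0, node CG: C={C} ∪ G={T} → {C,T} (+1)
site 0, node IZ: I={A} ∩ Z={A} → {A} (+0)
site 0, node IXZ: IZ={A} ∪ X={G} → {A,G} (+1)
site 0, node CGIXZ: CG={C,T} ∪ IXZ={A,G} → {A,C,G,T} (+1)
site 1, node CG: C={T} ∪ G={A} → {A,T} (+1)
site 1, node IZ: I={C} ∪ Z={G} → {C,G} (+1)
site 1, node IXZ: IZ={C,G} ∪ X={A} → {A,C,G} (+1)
site 1, node CGIXZ: CG={A,T} ∩ IXZ={A,C,G} → {A} (+0)
site 2, node CG: C={C} ∪ G={G} → {C,G} (+1)
site 2, node IZ: I={C} ∩ Z={C} → {C} (+0)
site 2, node IXZ: IZ={C} ∩ X={C} → {C} (+0)
site 2, node CGIXZ: CG={C,G} ∩ IXZ={C} → {C} (+0)
site 3, node CG: C={C} ∪ G={T} → {C,T} (+1)
site 3, node IZ: I={T} ∩ Z={T} → {T} (+0)
site 3, node IXZ: IZ={T} ∪ X={A} → {A,T} (+1)
site 3, node CGIXZ: CG={C,T} ∩ IXZ={A,T} → {T} (+0)
site 4, node CG: C={A} ∪ G={C} → {A,C} (+1)
site 4, node IZ: I={G} ∩ Z={G} → {G} (+0)
site 4, node IXZ: IZ={G} ∪ X={A} → {A,G} (+1)
site 4, node CGIXZ: CG={A,C} ∩ IXZ={A,G} → {A} (+0)
site 5, node CG: C={C} ∪ G={T} → {C,T} (+1)
site 5, node IZ: I={C} ∩ Z={C} → {C} (+0)
site 5, node IXZ: IZ={C} ∪ X={A} → {A,C} (+1)
site 5, node CGIXZ: CG={C,T} ∩ IXZ={A,C} → {C} (+0)
per-site changes: [3, 3, 1, 2, 2, 2]; total = 13

1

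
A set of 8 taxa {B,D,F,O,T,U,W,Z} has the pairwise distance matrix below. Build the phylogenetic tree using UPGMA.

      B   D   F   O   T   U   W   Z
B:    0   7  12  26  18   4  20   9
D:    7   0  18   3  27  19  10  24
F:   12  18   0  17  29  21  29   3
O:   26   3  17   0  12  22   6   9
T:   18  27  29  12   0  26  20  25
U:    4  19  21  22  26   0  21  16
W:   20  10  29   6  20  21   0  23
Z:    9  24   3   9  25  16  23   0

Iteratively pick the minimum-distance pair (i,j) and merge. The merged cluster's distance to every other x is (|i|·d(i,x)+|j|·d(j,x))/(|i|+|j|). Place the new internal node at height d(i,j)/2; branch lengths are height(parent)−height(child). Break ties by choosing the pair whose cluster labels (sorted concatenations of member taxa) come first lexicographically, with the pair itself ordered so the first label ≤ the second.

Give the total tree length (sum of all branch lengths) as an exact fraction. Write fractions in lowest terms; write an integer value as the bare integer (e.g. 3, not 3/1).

8143/168

iteration 1: select D,O (d=3); attach at lengths (3/2, 3/2); label the merged cluster DO
  updated: d(B,DO)=33/2, d(DO,F)=35/2, d(DO,T)=39/2, d(DO,U)=41/2, d(DO,W)=8, d(DO,Z)=33/2
iteration 2: select F,Z (d=3); attach at lengths (3/2, 3/2); label the merged cluster FZ
  updated: d(B,FZ)=21/2, d(DO,FZ)=17, d(FZ,T)=27, d(FZ,U)=37/2, d(FZ,W)=26
iteration 3: select B,U (d=4); attach at lengths (2, 2); label the merged cluster BU
  updated: d(BU,DO)=37/2, d(BU,FZ)=29/2, d(BU,T)=22, d(BU,W)=41/2
iteration 4: select DO,W (d=8); attach at lengths (5/2, 4); label the merged cluster DOW
  updated: d(BU,DOW)=115/6, d(DOW,FZ)=20, d(DOW,T)=59/3
iteration 5: select BU,FZ (d=29/2); attach at lengths (21/4, 23/4); label the merged cluster BFUZ
  updated: d(BFUZ,DOW)=235/12, d(BFUZ,T)=49/2
iteration 6: select BFUZ,DOW (d=235/12); attach at lengths (61/24, 139/24); label the merged cluster BDFOUWZ
  updated: d(BDFOUWZ,T)=157/7
iteration 7: select BDFOUWZ,T (d=157/7); attach at lengths (239/168, 157/14); label the merged cluster BDFOTUWZ
final tree: ((((B:2,U:2):21/4,(F:3/2,Z:3/2):23/4):61/24,((D:3/2,O:3/2):5/2,W:4):139/24):239/168,T:157/14)
total length: 8143/168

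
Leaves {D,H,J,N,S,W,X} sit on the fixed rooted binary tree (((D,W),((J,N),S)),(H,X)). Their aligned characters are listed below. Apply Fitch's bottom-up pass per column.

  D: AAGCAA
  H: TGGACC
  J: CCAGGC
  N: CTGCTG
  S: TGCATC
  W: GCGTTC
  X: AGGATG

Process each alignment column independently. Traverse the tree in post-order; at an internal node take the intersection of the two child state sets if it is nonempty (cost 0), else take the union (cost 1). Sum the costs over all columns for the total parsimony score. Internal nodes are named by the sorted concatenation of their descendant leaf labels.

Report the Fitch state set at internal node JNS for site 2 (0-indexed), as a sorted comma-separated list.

DW@0: {A} ∪ {G} = {A,G} (union, +1)
JN@0: {C} ∩ {C} = {C} (intersection, +0)
JNS@0: {C} ∪ {T} = {C,T} (union, +1)
DJNSW@0: {A,G} ∪ {C,T} = {A,C,G,T} (union, +1)
HX@0: {T} ∪ {A} = {A,T} (union, +1)
DHJNSWX@0: {A,C,G,T} ∩ {A,T} = {A,T} (intersection, +0)
DW@1: {A} ∪ {C} = {A,C} (union, +1)
JN@1: {C} ∪ {T} = {C,T} (union, +1)
JNS@1: {C,T} ∪ {G} = {C,G,T} (union, +1)
DJNSW@1: {A,C} ∩ {C,G,T} = {C} (intersection, +0)
HX@1: {G} ∩ {G} = {G} (intersection, +0)
DHJNSWX@1: {C} ∪ {G} = {C,G} (union, +1)
DW@2: {G} ∩ {G} = {G} (intersection, +0)
JN@2: {A} ∪ {G} = {A,G} (union, +1)
JNS@2: {A,G} ∪ {C} = {A,C,G} (union, +1)
DJNSW@2: {G} ∩ {A,C,G} = {G} (intersection, +0)
HX@2: {G} ∩ {G} = {G} (intersection, +0)
DHJNSWX@2: {G} ∩ {G} = {G} (intersection, +0)
DW@3: {C} ∪ {T} = {C,T} (union, +1)
JN@3: {G} ∪ {C} = {C,G} (union, +1)
JNS@3: {C,G} ∪ {A} = {A,C,G} (union, +1)
DJNSW@3: {C,T} ∩ {A,C,G} = {C} (intersection, +0)
HX@3: {A} ∩ {A} = {A} (intersection, +0)
DHJNSWX@3: {C} ∪ {A} = {A,C} (union, +1)
DW@4: {A} ∪ {T} = {A,T} (union, +1)
JN@4: {G} ∪ {T} = {G,T} (union, +1)
JNS@4: {G,T} ∩ {T} = {T} (intersection, +0)
DJNSW@4: {A,T} ∩ {T} = {T} (intersection, +0)
HX@4: {C} ∪ {T} = {C,T} (union, +1)
DHJNSWX@4: {T} ∩ {C,T} = {T} (intersection, +0)
DW@5: {A} ∪ {C} = {A,C} (union, +1)
JN@5: {C} ∪ {G} = {C,G} (union, +1)
JNS@5: {C,G} ∩ {C} = {C} (intersection, +0)
DJNSW@5: {A,C} ∩ {C} = {C} (intersection, +0)
HX@5: {C} ∪ {G} = {C,G} (union, +1)
DHJNSWX@5: {C} ∩ {C,G} = {C} (intersection, +0)
per-site changes: [4, 4, 2, 4, 3, 3]; total = 20

A,C,G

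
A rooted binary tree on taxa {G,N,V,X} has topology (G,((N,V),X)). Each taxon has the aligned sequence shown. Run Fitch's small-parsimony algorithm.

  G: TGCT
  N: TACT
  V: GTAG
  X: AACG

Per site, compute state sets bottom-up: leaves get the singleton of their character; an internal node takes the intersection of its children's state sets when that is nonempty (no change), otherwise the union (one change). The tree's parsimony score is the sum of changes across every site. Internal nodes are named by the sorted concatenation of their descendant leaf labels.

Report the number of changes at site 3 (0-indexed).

2

[col 0] NV: children N:{T}, V:{G} ∪→ {G,T}; cost 1
[col 0] NVX: children NV:{G,T}, X:{A} ∪→ {A,G,T}; cost 1
[col 0] GNVX: children G:{T}, NVX:{A,G,T} ∩→ {T}; cost 0
[col 1] NV: children N:{A}, V:{T} ∪→ {A,T}; cost 1
[col 1] NVX: children NV:{A,T}, X:{A} ∩→ {A}; cost 0
[col 1] GNVX: children G:{G}, NVX:{A} ∪→ {A,G}; cost 1
[col 2] NV: children N:{C}, V:{A} ∪→ {A,C}; cost 1
[col 2] NVX: children NV:{A,C}, X:{C} ∩→ {C}; cost 0
[col 2] GNVX: children G:{C}, NVX:{C} ∩→ {C}; cost 0
[col 3] NV: children N:{T}, V:{G} ∪→ {G,T}; cost 1
[col 3] NVX: children NV:{G,T}, X:{G} ∩→ {G}; cost 0
[col 3] GNVX: children G:{T}, NVX:{G} ∪→ {G,T}; cost 1
per-site changes: [2, 2, 1, 2]; total = 7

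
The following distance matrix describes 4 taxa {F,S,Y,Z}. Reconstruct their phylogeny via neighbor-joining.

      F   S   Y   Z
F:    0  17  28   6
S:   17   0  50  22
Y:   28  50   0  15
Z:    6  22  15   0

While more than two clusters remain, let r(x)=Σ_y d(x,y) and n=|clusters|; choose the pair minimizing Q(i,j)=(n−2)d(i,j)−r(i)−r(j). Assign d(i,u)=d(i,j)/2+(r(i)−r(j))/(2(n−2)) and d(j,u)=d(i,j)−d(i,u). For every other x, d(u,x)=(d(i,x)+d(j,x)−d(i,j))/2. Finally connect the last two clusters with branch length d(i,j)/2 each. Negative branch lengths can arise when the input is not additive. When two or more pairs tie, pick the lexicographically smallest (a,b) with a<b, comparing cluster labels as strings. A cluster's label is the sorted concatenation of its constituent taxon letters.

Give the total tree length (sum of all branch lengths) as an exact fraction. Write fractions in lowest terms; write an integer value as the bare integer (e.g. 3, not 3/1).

1. join F+S (d=17, Q=-106) ⇒ FS; edges |F|=-1, |S|=18
  updated: d(FS,Y)=61/2, d(FS,Z)=11/2
2. join FS+Y (d=61/2, Q=-51) ⇒ FSY; edges |FS|=21/2, |Y|=20
  updated: d(FSY,Z)=-5
3. join FSY+Z (d=-5) ⇒ FSYZ; edges |FSY|=-5/2, |Z|=-5/2
final tree: (((F:-1,S:18):21/2,Y:20):-5/2,Z:-5/2)
total length: 85/2

85/2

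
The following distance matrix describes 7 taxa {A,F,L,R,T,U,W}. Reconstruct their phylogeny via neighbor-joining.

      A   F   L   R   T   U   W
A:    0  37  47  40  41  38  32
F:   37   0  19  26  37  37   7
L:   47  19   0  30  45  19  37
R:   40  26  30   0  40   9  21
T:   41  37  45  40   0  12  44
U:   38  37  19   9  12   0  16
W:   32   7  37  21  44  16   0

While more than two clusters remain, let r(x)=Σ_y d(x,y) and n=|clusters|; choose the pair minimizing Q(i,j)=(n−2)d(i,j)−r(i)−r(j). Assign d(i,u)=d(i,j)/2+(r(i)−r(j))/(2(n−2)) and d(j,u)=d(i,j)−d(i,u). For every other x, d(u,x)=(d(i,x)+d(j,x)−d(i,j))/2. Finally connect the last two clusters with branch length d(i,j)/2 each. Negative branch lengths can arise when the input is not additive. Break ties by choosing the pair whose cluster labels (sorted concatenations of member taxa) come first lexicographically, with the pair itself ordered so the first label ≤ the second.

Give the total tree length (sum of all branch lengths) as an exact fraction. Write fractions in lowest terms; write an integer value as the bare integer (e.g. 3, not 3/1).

1445/16

step 1: merge (T,U) at d=12, Q=-290; branch lengths T→74/5, U→-14/5; new cluster TU
  updated: d(A,TU)=67/2, d(F,TU)=31, d(L,TU)=26, d(R,TU)=37/2, d(TU,W)=24
step 2: merge (F,W) at d=7, Q=-213; branch lengths F→27/8, W→29/8; new cluster FW
  updated: d(A,FW)=31, d(FW,L)=49/2, d(FW,R)=20, d(FW,TU)=24
step 3: merge (A,FW) at d=31, Q=-158; branch lengths A→145/6, FW→41/6; new cluster AFW
  updated: d(AFW,L)=81/4, d(AFW,R)=29/2, d(AFW,TU)=53/4
step 4: merge (AFW,L) at d=81/4, Q=-335/4; branch lengths AFW→49/16, L→275/16; new cluster AFLW
  updated: d(AFLW,R)=97/8, d(AFLW,TU)=19/2
step 5: merge (AFLW,R) at d=97/8, Q=-321/8; branch lengths AFLW→25/16, R→169/16; new cluster AFLRW
  updated: d(AFLRW,TU)=127/16
step 6: merge (AFLRW,TU) at d=127/16; branch lengths AFLRW→127/32, TU→127/32; new cluster AFLRTUW
final tree: ((((A:145/6,(F:27/8,W:29/8):41/6):49/16,L:275/16):25/16,R:169/16):127/32,(T:74/5,U:-14/5):127/32)
total length: 1445/16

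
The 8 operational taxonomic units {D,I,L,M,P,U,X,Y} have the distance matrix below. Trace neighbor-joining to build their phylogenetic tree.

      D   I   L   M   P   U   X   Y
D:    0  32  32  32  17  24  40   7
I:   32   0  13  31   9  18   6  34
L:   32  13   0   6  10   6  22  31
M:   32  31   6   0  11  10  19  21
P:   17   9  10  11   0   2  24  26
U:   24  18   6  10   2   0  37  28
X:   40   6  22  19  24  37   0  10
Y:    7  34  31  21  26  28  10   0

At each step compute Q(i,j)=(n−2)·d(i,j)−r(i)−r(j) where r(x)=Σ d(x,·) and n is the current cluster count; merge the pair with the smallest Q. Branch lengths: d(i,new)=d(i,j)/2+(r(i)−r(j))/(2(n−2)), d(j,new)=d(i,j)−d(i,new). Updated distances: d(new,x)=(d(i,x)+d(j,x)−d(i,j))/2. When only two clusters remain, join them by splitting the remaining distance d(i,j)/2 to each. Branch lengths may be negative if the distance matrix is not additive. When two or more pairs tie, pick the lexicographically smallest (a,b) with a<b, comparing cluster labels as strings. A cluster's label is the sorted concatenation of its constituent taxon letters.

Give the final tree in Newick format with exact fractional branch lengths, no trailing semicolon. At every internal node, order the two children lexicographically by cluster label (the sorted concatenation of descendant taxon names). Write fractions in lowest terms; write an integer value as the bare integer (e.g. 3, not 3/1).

step 1: merge (D,Y) at d=7, Q=-299; branch lengths D→23/4, Y→5/4; new cluster DY
  updated: d(DY,I)=59/2, d(DY,L)=28, d(DY,M)=23, d(DY,P)=18, d(DY,U)=45/2, d(DY,X)=43/2
step 2: merge (I,X) at d=6, Q=-206; branch lengths I→7/10, X→53/10; new cluster IX
  updated: d(DY,IX)=45/2, d(IX,L)=29/2, d(IX,M)=22, d(IX,P)=27/2, d(IX,U)=49/2
step 3: merge (DY,IX) at d=45/2, Q=-121; branch lengths DY→107/8, IX→73/8; new cluster DIXY
  updated: d(DIXY,L)=10, d(DIXY,M)=45/4, d(DIXY,P)=9/2, d(DIXY,U)=49/4
step 4: merge (L,M) at d=6, Q=-209/4; branch lengths L→47/24, M→97/24; new cluster LM
  updated: d(DIXY,LM)=61/8, d(LM,P)=15/2, d(LM,U)=5
step 5: merge (DIXY,P) at d=9/2, Q=-235/8; branch lengths DIXY→155/32, P→-11/32; new cluster DIPXY
  updated: d(DIPXY,LM)=85/16, d(DIPXY,U)=39/8
step 6: merge (DIPXY,LM) at d=85/16, Q=-243/16; branch lengths DIPXY→83/32, LM→87/32; new cluster DILMPXY
  updated: d(DILMPXY,U)=73/32
step 7: merge (DILMPXY,U) at d=73/32; branch lengths DILMPXY→73/64, U→73/64; new cluster DILMPUXY
final tree: (((((D:23/4,Y:5/4):107/8,(I:7/10,X:53/10):73/8):155/32,P:-11/32):83/32,(L:47/24,M:97/24):87/32):73/64,U:73/64)
total length: 1715/32

(((((D:23/4,Y:5/4):107/8,(I:7/10,X:53/10):73/8):155/32,P:-11/32):83/32,(L:47/24,M:97/24):87/32):73/64,U:73/64)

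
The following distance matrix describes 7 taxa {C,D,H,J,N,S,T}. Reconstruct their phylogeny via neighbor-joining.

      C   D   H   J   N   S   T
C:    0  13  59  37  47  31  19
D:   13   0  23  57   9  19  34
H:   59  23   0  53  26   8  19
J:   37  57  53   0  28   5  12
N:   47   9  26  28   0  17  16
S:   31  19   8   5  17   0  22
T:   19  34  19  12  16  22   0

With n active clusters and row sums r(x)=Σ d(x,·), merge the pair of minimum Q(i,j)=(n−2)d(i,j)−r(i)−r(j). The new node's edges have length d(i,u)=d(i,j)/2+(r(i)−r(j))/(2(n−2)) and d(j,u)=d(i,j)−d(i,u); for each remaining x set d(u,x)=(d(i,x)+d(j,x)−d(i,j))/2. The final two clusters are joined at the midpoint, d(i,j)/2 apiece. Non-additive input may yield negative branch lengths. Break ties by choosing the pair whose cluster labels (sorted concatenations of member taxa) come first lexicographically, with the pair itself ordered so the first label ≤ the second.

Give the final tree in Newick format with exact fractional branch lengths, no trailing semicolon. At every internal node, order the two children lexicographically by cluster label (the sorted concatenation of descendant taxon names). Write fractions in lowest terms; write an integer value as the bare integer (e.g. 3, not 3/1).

(((((C:58/5,D:7/5):14,N:15/2):39/16,(J:11,S:-6):165/16):23/16,H:255/16):49/32,T:49/32)

1. join C+D (d=13, Q=-296) ⇒ CD; edges |C|=58/5, |D|=7/5
  updated: d(CD,H)=69/2, d(CD,J)=81/2, d(CD,N)=43/2, d(CD,S)=37/2, d(CD,T)=20
2. join J+S (d=5, Q=-189) ⇒ JS; edges |J|=11, |S|=-6
  updated: d(CD,JS)=27, d(H,JS)=28, d(JS,N)=20, d(JS,T)=29/2
3. join CD+N (d=43/2, Q=-122) ⇒ CDN; edges |CD|=14, |N|=15/2
  updated: d(CDN,H)=39/2, d(CDN,JS)=51/4, d(CDN,T)=29/4
4. join CDN+JS (d=51/4, Q=-277/4) ⇒ CDJNS; edges |CDN|=39/16, |JS|=165/16
  updated: d(CDJNS,H)=139/8, d(CDJNS,T)=9/2
5. join CDJNS+H (d=139/8, Q=-327/8) ⇒ CDHJNS; edges |CDJNS|=23/16, |H|=255/16
  updated: d(CDHJNS,T)=49/16
6. join CDHJNS+T (d=49/16) ⇒ CDHJNST; edges |CDHJNS|=49/32, |T|=49/32
final tree: (((((C:58/5,D:7/5):14,N:15/2):39/16,(J:11,S:-6):165/16):23/16,H:255/16):49/32,T:49/32)
total length: 1163/16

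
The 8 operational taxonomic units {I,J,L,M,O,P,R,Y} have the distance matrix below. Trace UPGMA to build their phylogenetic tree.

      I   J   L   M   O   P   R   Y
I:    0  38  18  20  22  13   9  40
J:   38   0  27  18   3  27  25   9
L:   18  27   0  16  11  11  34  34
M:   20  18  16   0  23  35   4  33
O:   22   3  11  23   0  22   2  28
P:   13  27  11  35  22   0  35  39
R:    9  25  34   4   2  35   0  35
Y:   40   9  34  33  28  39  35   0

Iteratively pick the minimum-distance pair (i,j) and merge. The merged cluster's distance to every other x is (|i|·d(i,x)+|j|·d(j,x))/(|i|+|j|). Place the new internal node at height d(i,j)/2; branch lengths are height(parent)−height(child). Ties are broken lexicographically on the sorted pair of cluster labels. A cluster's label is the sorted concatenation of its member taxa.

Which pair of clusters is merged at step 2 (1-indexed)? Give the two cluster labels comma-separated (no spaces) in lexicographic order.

J,Y

1. join O+R (d=2) ⇒ OR; edges |O|=1, |R|=1
  updated: d(I,OR)=31/2, d(J,OR)=14, d(L,OR)=45/2, d(M,OR)=27/2, d(OR,P)=57/2, d(OR,Y)=63/2
2. join J+Y (d=9) ⇒ JY; edges |J|=9/2, |Y|=9/2
  updated: d(I,JY)=39, d(JY,L)=61/2, d(JY,M)=51/2, d(JY,OR)=91/4, d(JY,P)=33
3. join L+P (d=11) ⇒ LP; edges |L|=11/2, |P|=11/2
  updated: d(I,LP)=31/2, d(JY,LP)=127/4, d(LP,M)=51/2, d(LP,OR)=51/2
4. join M+OR (d=27/2) ⇒ MOR; edges |M|=27/4, |OR|=23/4
  updated: d(I,MOR)=17, d(JY,MOR)=71/3, d(LP,MOR)=51/2
5. join I+LP (d=31/2) ⇒ ILP; edges |I|=31/4, |LP|=9/4
  updated: d(ILP,JY)=205/6, d(ILP,MOR)=68/3
6. join ILP+MOR (d=68/3) ⇒ ILMOPR; edges |ILP|=43/12, |MOR|=55/12
  updated: d(ILMOPR,JY)=347/12
7. join ILMOPR+JY (d=347/12) ⇒ IJLMOPRY; edges |ILMOPR|=25/8, |JY|=239/24
final tree: (((I:31/4,(L:11/2,P:11/2):9/4):43/12,(M:27/4,(O:1,R:1):23/4):55/12):25/8,(J:9/2,Y:9/2):239/24)
total length: 263/4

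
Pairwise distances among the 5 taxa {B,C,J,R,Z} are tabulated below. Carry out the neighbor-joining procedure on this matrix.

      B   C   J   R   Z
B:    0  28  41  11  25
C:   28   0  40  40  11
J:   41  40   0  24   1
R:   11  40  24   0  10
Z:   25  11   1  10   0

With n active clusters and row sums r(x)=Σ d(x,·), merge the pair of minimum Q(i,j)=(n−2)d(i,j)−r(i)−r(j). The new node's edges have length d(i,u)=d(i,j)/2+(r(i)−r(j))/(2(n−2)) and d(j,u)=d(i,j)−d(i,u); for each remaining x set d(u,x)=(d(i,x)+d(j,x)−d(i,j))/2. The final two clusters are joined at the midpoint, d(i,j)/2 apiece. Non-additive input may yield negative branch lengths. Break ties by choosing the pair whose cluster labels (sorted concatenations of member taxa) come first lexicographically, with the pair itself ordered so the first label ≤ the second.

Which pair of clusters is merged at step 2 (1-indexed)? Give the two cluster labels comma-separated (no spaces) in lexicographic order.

iteration 1: select B,R (d=11, Q=-157); attach at lengths (53/6, 13/6); label the merged cluster BR
  updated: d(BR,C)=57/2, d(BR,J)=27, d(BR,Z)=12
iteration 2: select BR,C (d=57/2, Q=-90); attach at lengths (45/4, 69/4); label the merged cluster BCR
  updated: d(BCR,J)=77/4, d(BCR,Z)=-11/4
iteration 3: select BCR,J (d=77/4, Q=-35/2); attach at lengths (31/4, 23/2); label the merged cluster BCJR
  updated: d(BCJR,Z)=-21/2
iteration 4: select BCJR,Z (d=-21/2); attach at lengths (-21/4, -21/4); label the merged cluster BCJRZ
final tree: ((((B:53/6,R:13/6):45/4,C:69/4):31/4,J:23/2):-21/4,Z:-21/4)
total length: 193/4

BR,C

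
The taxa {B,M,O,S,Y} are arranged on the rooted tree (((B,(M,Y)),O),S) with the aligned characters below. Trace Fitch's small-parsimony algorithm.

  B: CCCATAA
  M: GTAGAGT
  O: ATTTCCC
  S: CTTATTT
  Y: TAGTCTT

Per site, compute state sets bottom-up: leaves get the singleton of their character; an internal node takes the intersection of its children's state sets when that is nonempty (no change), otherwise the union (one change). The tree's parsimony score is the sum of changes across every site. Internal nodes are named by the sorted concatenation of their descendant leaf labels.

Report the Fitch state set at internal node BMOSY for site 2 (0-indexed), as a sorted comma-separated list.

T

site 0, node MY: M={G} ∪ Y={T} → {G,T} (+1)
site 0, node BMY: B={C} ∪ MY={G,T} → {C,G,T} (+1)
site 0, node BMOY: BMY={C,G,T} ∪ O={A} → {A,C,G,T} (+1)
site 0, node BMOSY: BMOY={A,C,G,T} ∩ S={C} → {C} (+0)
site 1, node MY: M={T} ∪ Y={A} → {A,T} (+1)
site 1, node BMY: B={C} ∪ MY={A,T} → {A,C,T} (+1)
site 1, node BMOY: BMY={A,C,T} ∩ O={T} → {T} (+0)
site 1, node BMOSY: BMOY={T} ∩ S={T} → {T} (+0)
site 2, node MY: M={A} ∪ Y={G} → {A,G} (+1)
site 2, node BMY: B={C} ∪ MY={A,G} → {A,C,G} (+1)
site 2, node BMOY: BMY={A,C,G} ∪ O={T} → {A,C,G,T} (+1)
site 2, node BMOSY: BMOY={A,C,G,T} ∩ S={T} → {T} (+0)
site 3, node MY: M={G} ∪ Y={T} → {G,T} (+1)
site 3, node BMY: B={A} ∪ MY={G,T} → {A,G,T} (+1)
site 3, node BMOY: BMY={A,G,T} ∩ O={T} → {T} (+0)
site 3, node BMOSY: BMOY={T} ∪ S={A} → {A,T} (+1)
site 4, node MY: M={A} ∪ Y={C} → {A,C} (+1)
site 4, node BMY: B={T} ∪ MY={A,C} → {A,C,T} (+1)
site 4, node BMOY: BMY={A,C,T} ∩ O={C} → {C} (+0)
site 4, node BMOSY: BMOY={C} ∪ S={T} → {C,T} (+1)
site 5, node MY: M={G} ∪ Y={T} → {G,T} (+1)
site 5, node BMY: B={A} ∪ MY={G,T} → {A,G,T} (+1)
site 5, node BMOY: BMY={A,G,T} ∪ O={C} → {A,C,G,T} (+1)
site 5, node BMOSY: BMOY={A,C,G,T} ∩ S={T} → {T} (+0)
site 6, node MY: M={T} ∩ Y={T} → {T} (+0)
site 6, node BMY: B={A} ∪ MY={T} → {A,T} (+1)
site 6, node BMOY: BMY={A,T} ∪ O={C} → {A,C,T} (+1)
site 6, node BMOSY: BMOY={A,C,T} ∩ S={T} → {T} (+0)
per-site changes: [3, 2, 3, 3, 3, 3, 2]; total = 19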